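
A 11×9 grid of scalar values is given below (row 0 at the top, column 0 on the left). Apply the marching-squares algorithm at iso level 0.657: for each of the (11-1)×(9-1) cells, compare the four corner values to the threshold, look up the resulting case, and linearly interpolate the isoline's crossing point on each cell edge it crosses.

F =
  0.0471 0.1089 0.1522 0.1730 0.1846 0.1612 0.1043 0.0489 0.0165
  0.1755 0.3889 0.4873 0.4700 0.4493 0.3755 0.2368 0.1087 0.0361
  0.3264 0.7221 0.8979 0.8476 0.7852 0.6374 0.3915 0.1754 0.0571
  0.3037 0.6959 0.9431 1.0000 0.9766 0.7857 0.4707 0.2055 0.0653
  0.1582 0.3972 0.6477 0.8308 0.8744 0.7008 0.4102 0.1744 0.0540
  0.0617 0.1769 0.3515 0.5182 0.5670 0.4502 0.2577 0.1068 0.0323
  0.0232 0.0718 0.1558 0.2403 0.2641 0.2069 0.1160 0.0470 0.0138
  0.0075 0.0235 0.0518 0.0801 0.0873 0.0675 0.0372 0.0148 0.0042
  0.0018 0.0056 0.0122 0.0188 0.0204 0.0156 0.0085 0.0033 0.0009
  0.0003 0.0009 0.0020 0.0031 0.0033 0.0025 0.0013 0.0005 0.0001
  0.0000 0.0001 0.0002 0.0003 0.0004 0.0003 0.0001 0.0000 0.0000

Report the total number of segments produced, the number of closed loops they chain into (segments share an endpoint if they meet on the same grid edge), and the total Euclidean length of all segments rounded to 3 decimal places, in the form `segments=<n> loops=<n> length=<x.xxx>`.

segments=16 loops=1 length=12.473

cell (1,0): code 0100 → (1.805,1.000)–(2.000,0.835)
cell (1,1): code 1100 → (1.413,2.000)–(1.805,1.000)
cell (1,2): code 1100 → (1.495,3.000)–(1.413,2.000)
cell (1,3): code 1100 → (1.618,4.000)–(1.495,3.000)
cell (1,4): code 1000 → (2.000,4.867)–(1.618,4.000)
cell (2,0): code 0110 → (2.000,0.835)–(3.000,0.901)
cell (2,4): code 1101 → (2.132,5.000)–(2.000,4.867)
cell (2,5): code 1000 → (3.000,5.409)–(2.132,5.000)
cell (3,0): code 0010 → (3.000,0.901)–(3.130,1.000)
cell (3,1): code 0011 → (3.130,1.000)–(3.969,2.000)
cell (3,2): code 0111 → (3.969,2.000)–(4.000,2.051)
cell (3,5): code 1001 → (4.000,5.151)–(3.000,5.409)
cell (4,2): code 0010 → (4.000,2.051)–(4.556,3.000)
cell (4,3): code 0011 → (4.556,3.000)–(4.707,4.000)
cell (4,4): code 0011 → (4.707,4.000)–(4.175,5.000)
cell (4,5): code 0001 → (4.175,5.000)–(4.000,5.151)
total: 16 segments, chained into 1 closed loop(s), length Σ = 12.472544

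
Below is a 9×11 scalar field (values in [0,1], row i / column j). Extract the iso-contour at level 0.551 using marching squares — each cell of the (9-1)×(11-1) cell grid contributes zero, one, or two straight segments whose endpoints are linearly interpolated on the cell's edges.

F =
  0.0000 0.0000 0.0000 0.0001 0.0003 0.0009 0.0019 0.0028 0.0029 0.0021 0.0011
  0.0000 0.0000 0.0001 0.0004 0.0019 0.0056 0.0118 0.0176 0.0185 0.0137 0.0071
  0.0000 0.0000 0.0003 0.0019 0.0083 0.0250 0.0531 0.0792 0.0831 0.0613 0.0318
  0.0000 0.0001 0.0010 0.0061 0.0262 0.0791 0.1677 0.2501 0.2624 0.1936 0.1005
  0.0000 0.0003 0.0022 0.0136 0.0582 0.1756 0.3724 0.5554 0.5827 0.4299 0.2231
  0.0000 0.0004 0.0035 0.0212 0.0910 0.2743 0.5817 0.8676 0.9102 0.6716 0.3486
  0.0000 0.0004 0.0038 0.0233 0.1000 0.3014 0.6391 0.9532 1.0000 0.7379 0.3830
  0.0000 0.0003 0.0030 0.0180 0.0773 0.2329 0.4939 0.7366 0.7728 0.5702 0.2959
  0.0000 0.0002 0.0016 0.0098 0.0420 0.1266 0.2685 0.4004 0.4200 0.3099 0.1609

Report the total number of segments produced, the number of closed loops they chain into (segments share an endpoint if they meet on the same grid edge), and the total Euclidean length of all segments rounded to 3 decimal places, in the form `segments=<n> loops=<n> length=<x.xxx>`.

segments=16 loops=1 length=11.730

cell (3,6): code 0100 → (3.986,7.000)–(4.000,6.976)
cell (3,7): code 1100 → (3.901,8.000)–(3.986,7.000)
cell (3,8): code 1000 → (4.000,8.207)–(3.901,8.000)
cell (4,5): code 0100 → (4.853,6.000)–(5.000,5.900)
cell (4,6): code 1110 → (4.000,6.976)–(4.853,6.000)
cell (4,8): code 1101 → (4.501,9.000)–(4.000,8.207)
cell (4,9): code 1000 → (5.000,9.373)–(4.501,9.000)
cell (5,5): code 0110 → (5.000,5.900)–(6.000,5.739)
cell (5,9): code 1001 → (6.000,9.527)–(5.000,9.373)
cell (6,5): code 0010 → (6.000,5.739)–(6.607,6.000)
cell (6,6): code 0111 → (6.607,6.000)–(7.000,6.235)
cell (6,9): code 1001 → (7.000,9.070)–(6.000,9.527)
cell (7,6): code 0010 → (7.000,6.235)–(7.552,7.000)
cell (7,7): code 0011 → (7.552,7.000)–(7.629,8.000)
cell (7,8): code 0011 → (7.629,8.000)–(7.074,9.000)
cell (7,9): code 0001 → (7.074,9.000)–(7.000,9.070)
total: 16 segments, chained into 1 closed loop(s), length Σ = 11.730172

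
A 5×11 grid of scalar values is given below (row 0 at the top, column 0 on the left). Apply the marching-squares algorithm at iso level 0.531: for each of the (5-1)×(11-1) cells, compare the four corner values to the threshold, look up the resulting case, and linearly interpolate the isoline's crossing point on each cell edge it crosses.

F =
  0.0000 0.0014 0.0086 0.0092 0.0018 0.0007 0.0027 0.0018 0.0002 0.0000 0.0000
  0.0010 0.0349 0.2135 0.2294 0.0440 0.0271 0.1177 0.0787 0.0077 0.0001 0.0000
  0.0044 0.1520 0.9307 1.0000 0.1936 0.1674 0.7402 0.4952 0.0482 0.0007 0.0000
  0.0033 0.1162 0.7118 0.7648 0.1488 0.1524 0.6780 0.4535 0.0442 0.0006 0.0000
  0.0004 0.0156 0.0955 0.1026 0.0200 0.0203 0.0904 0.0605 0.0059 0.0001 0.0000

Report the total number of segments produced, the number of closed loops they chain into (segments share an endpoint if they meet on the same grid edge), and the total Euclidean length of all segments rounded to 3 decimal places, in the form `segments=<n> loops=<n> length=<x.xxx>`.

segments=14 loops=2 length=11.098

cell (1,1): code 0100 → (1.443,2.000)–(2.000,1.487)
cell (1,2): code 1100 → (1.391,3.000)–(1.443,2.000)
cell (1,3): code 1000 → (2.000,3.582)–(1.391,3.000)
cell (1,5): code 0100 → (1.664,6.000)–(2.000,5.635)
cell (1,6): code 1000 → (2.000,6.854)–(1.664,6.000)
cell (2,1): code 0110 → (2.000,1.487)–(3.000,1.696)
cell (2,3): code 1001 → (3.000,3.380)–(2.000,3.582)
cell (2,5): code 0110 → (2.000,5.635)–(3.000,5.720)
cell (2,6): code 1001 → (3.000,6.655)–(2.000,6.854)
cell (3,1): code 0010 → (3.000,1.696)–(3.293,2.000)
cell (3,2): code 0011 → (3.293,2.000)–(3.353,3.000)
cell (3,3): code 0001 → (3.353,3.000)–(3.000,3.380)
cell (3,5): code 0010 → (3.000,5.720)–(3.250,6.000)
cell (3,6): code 0001 → (3.250,6.000)–(3.000,6.655)
total: 14 segments, chained into 2 closed loop(s), length Σ = 11.098491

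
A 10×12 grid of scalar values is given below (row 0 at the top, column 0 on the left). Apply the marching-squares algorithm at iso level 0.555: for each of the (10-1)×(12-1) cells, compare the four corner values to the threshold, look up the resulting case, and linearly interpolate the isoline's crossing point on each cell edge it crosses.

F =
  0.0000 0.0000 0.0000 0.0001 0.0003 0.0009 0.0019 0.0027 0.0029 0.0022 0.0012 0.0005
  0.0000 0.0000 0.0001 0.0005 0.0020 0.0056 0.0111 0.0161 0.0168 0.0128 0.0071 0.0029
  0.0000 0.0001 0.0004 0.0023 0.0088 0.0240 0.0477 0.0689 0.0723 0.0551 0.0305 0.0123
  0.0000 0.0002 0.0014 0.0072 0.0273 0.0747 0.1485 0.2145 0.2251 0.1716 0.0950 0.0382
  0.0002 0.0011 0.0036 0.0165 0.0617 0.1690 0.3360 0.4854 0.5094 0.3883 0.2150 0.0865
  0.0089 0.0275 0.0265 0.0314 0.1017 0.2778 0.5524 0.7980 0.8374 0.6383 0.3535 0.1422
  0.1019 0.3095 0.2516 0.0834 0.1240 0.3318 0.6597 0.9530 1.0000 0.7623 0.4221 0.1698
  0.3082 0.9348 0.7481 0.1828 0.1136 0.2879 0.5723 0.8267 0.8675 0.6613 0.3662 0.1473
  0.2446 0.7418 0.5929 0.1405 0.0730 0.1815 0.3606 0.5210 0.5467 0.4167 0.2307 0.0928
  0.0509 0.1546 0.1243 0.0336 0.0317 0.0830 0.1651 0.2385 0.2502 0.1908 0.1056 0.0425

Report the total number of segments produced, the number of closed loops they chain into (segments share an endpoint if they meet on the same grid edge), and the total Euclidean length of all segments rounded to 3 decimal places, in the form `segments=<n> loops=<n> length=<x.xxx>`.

cell (4,6): code 0100 → (4.223,7.000)–(5.000,6.011)
cell (4,7): code 1100 → (4.139,8.000)–(4.223,7.000)
cell (4,8): code 1100 → (4.667,9.000)–(4.139,8.000)
cell (4,9): code 1000 → (5.000,9.292)–(4.667,9.000)
cell (5,5): code 0100 → (5.024,6.000)–(6.000,5.681)
cell (5,6): code 1110 → (5.000,6.011)–(5.024,6.000)
cell (5,9): code 1001 → (6.000,9.609)–(5.000,9.292)
cell (6,0): code 0100 → (6.393,1.000)–(7.000,0.394)
cell (6,1): code 1100 → (6.611,2.000)–(6.393,1.000)
cell (6,2): code 1000 → (7.000,2.342)–(6.611,2.000)
cell (6,5): code 0110 → (6.000,5.681)–(7.000,5.939)
cell (6,9): code 1001 → (7.000,9.360)–(6.000,9.609)
cell (7,0): code 0110 → (7.000,0.394)–(8.000,0.624)
cell (7,2): code 1001 → (8.000,2.084)–(7.000,2.342)
cell (7,5): code 0010 → (7.000,5.939)–(7.082,6.000)
cell (7,6): code 0011 → (7.082,6.000)–(7.889,7.000)
cell (7,7): code 0011 → (7.889,7.000)–(7.974,8.000)
cell (7,8): code 0011 → (7.974,8.000)–(7.435,9.000)
cell (7,9): code 0001 → (7.435,9.000)–(7.000,9.360)
cell (8,0): code 0010 → (8.000,0.624)–(8.318,1.000)
cell (8,1): code 0011 → (8.318,1.000)–(8.081,2.000)
cell (8,2): code 0001 → (8.081,2.000)–(8.000,2.084)
total: 22 segments, chained into 2 closed loop(s), length Σ = 18.187393

segments=22 loops=2 length=18.187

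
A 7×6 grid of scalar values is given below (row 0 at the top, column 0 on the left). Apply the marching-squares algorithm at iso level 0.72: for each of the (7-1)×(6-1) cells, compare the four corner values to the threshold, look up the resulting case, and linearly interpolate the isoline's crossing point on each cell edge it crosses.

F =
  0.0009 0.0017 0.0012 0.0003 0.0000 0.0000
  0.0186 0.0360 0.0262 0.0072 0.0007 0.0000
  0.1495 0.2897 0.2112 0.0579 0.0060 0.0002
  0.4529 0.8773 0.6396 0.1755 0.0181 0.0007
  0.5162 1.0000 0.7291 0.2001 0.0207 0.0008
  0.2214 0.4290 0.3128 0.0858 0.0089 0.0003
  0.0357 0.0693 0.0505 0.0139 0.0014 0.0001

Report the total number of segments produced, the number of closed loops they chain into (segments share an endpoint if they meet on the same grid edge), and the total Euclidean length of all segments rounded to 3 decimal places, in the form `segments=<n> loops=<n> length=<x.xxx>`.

cell (2,0): code 0100 → (2.732,1.000)–(3.000,0.629)
cell (2,1): code 1000 → (3.000,1.662)–(2.732,1.000)
cell (3,0): code 0110 → (3.000,0.629)–(4.000,0.421)
cell (3,1): code 1101 → (3.898,2.000)–(3.000,1.662)
cell (3,2): code 1000 → (4.000,2.017)–(3.898,2.000)
cell (4,0): code 0010 → (4.000,0.421)–(4.490,1.000)
cell (4,1): code 0011 → (4.490,1.000)–(4.022,2.000)
cell (4,2): code 0001 → (4.022,2.000)–(4.000,2.017)
total: 8 segments, chained into 1 closed loop(s), length Σ = 5.146185

segments=8 loops=1 length=5.146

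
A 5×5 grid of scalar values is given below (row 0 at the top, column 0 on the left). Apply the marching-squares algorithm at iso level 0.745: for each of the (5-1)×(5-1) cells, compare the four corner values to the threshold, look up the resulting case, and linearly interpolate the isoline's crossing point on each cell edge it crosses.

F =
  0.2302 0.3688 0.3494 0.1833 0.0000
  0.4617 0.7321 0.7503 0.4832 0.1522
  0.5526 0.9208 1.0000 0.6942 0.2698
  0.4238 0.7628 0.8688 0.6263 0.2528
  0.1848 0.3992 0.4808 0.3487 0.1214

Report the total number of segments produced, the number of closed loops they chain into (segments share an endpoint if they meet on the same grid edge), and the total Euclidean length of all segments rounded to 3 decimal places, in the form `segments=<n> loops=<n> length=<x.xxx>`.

cell (0,1): code 0100 → (0.987,2.000)–(1.000,1.709)
cell (0,2): code 1000 → (1.000,2.020)–(0.987,2.000)
cell (1,0): code 0100 → (1.068,1.000)–(2.000,0.523)
cell (1,1): code 1110 → (1.000,1.709)–(1.068,1.000)
cell (1,2): code 1001 → (2.000,2.834)–(1.000,2.020)
cell (2,0): code 0110 → (2.000,0.523)–(3.000,0.947)
cell (2,2): code 1001 → (3.000,2.511)–(2.000,2.834)
cell (3,0): code 0010 → (3.000,0.947)–(3.049,1.000)
cell (3,1): code 0011 → (3.049,1.000)–(3.319,2.000)
cell (3,2): code 0001 → (3.319,2.000)–(3.000,2.511)
total: 10 segments, chained into 1 closed loop(s), length Σ = 7.210912

segments=10 loops=1 length=7.211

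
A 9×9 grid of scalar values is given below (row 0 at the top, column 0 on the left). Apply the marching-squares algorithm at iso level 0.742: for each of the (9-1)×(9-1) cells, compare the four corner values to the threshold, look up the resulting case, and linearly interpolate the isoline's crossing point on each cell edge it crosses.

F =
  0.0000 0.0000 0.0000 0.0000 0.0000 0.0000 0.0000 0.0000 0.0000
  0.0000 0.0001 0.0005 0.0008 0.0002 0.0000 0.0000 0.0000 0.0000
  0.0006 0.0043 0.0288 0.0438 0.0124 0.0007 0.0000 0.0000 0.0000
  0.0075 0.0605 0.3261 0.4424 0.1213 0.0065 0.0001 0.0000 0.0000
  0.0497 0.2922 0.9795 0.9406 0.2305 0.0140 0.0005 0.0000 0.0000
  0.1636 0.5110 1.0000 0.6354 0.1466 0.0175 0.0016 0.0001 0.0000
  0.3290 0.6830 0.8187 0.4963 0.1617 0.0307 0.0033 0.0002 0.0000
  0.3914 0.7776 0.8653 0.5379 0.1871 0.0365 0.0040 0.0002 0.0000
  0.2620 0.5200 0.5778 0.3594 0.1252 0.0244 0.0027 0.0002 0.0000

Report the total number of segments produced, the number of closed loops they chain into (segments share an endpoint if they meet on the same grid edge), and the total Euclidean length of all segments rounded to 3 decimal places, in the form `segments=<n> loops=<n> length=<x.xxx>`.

cell (3,1): code 0100 → (3.637,2.000)–(4.000,1.654)
cell (3,2): code 1100 → (3.601,3.000)–(3.637,2.000)
cell (3,3): code 1000 → (4.000,3.280)–(3.601,3.000)
cell (4,1): code 0110 → (4.000,1.654)–(5.000,1.472)
cell (4,2): code 1011 → (5.000,2.708)–(4.651,3.000)
cell (4,3): code 0001 → (4.651,3.000)–(4.000,3.280)
cell (5,1): code 0110 → (5.000,1.472)–(6.000,1.435)
cell (5,2): code 1001 → (6.000,2.238)–(5.000,2.708)
cell (6,0): code 0100 → (6.624,1.000)–(7.000,0.908)
cell (6,1): code 1110 → (6.000,1.435)–(6.624,1.000)
cell (6,2): code 1001 → (7.000,2.377)–(6.000,2.238)
cell (7,0): code 0010 → (7.000,0.908)–(7.138,1.000)
cell (7,1): code 0011 → (7.138,1.000)–(7.429,2.000)
cell (7,2): code 0001 → (7.429,2.000)–(7.000,2.377)
total: 14 segments, chained into 1 closed loop(s), length Σ = 10.210402

segments=14 loops=1 length=10.210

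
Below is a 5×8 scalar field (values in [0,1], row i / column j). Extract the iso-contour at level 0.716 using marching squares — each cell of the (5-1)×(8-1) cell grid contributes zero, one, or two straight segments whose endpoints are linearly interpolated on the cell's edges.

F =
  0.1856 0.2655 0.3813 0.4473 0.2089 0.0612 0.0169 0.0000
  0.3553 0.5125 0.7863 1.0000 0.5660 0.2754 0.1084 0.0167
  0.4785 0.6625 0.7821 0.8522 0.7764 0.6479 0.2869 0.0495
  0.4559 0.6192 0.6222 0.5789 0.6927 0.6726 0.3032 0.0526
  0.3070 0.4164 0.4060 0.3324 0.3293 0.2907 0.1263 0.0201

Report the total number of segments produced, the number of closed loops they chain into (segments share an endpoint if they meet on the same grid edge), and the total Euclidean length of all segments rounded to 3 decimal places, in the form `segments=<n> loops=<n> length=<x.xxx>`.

segments=10 loops=1 length=8.164

cell (0,1): code 0100 → (0.826,2.000)–(1.000,1.743)
cell (0,2): code 1100 → (0.486,3.000)–(0.826,2.000)
cell (0,3): code 1000 → (1.000,3.654)–(0.486,3.000)
cell (1,1): code 0110 → (1.000,1.743)–(2.000,1.447)
cell (1,3): code 1101 → (1.713,4.000)–(1.000,3.654)
cell (1,4): code 1000 → (2.000,4.470)–(1.713,4.000)
cell (2,1): code 0010 → (2.000,1.447)–(2.413,2.000)
cell (2,2): code 0011 → (2.413,2.000)–(2.498,3.000)
cell (2,3): code 0011 → (2.498,3.000)–(2.722,4.000)
cell (2,4): code 0001 → (2.722,4.000)–(2.000,4.470)
total: 10 segments, chained into 1 closed loop(s), length Σ = 8.163769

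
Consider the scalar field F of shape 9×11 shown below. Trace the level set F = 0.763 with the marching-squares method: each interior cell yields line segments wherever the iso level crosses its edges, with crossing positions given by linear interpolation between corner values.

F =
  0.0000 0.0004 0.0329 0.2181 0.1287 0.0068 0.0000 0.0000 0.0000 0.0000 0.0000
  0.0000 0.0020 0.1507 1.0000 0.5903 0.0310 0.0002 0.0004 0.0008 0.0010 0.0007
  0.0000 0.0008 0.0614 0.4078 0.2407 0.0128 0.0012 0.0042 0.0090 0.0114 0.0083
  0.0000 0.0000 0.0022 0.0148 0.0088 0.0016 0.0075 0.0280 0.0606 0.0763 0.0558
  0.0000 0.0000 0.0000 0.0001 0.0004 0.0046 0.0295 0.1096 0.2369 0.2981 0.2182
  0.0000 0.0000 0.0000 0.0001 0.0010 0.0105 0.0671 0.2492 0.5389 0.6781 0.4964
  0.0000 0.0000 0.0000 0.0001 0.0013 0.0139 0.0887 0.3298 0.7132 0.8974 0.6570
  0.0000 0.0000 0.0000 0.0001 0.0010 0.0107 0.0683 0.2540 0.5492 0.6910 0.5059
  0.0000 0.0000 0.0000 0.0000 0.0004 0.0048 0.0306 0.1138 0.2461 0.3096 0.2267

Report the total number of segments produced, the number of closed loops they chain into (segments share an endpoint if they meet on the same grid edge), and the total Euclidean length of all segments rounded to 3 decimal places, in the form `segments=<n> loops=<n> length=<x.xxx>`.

cell (0,2): code 0100 → (0.697,3.000)–(1.000,2.721)
cell (0,3): code 1000 → (1.000,3.578)–(0.697,3.000)
cell (1,2): code 0010 → (1.000,2.721)–(1.400,3.000)
cell (1,3): code 0001 → (1.400,3.000)–(1.000,3.578)
cell (5,8): code 0100 → (5.387,9.000)–(6.000,8.270)
cell (5,9): code 1000 → (6.000,9.559)–(5.387,9.000)
cell (6,8): code 0010 → (6.000,8.270)–(6.651,9.000)
cell (6,9): code 0001 → (6.651,9.000)–(6.000,9.559)
total: 8 segments, chained into 2 closed loop(s), length Σ = 5.874990

segments=8 loops=2 length=5.875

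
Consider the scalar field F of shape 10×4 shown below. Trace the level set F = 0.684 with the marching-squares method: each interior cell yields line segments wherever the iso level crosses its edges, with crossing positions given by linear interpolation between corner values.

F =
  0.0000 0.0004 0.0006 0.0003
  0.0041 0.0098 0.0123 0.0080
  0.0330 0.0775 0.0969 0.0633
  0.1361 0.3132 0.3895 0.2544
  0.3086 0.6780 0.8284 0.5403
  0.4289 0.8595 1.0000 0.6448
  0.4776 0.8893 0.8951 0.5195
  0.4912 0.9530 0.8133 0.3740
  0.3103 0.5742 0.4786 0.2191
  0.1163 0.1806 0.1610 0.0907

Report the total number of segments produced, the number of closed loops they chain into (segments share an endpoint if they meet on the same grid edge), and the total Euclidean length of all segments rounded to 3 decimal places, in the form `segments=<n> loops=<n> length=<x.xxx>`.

segments=12 loops=1 length=10.339

cell (3,1): code 0100 → (3.671,2.000)–(4.000,1.040)
cell (3,2): code 1000 → (4.000,2.501)–(3.671,2.000)
cell (4,0): code 0100 → (4.033,1.000)–(5.000,0.592)
cell (4,1): code 1110 → (4.000,1.040)–(4.033,1.000)
cell (4,2): code 1001 → (5.000,2.890)–(4.000,2.501)
cell (5,0): code 0110 → (5.000,0.592)–(6.000,0.501)
cell (5,2): code 1001 → (6.000,2.562)–(5.000,2.890)
cell (6,0): code 0110 → (6.000,0.501)–(7.000,0.417)
cell (6,2): code 1001 → (7.000,2.294)–(6.000,2.562)
cell (7,0): code 0010 → (7.000,0.417)–(7.710,1.000)
cell (7,1): code 0011 → (7.710,1.000)–(7.386,2.000)
cell (7,2): code 0001 → (7.386,2.000)–(7.000,2.294)
total: 12 segments, chained into 1 closed loop(s), length Σ = 10.338815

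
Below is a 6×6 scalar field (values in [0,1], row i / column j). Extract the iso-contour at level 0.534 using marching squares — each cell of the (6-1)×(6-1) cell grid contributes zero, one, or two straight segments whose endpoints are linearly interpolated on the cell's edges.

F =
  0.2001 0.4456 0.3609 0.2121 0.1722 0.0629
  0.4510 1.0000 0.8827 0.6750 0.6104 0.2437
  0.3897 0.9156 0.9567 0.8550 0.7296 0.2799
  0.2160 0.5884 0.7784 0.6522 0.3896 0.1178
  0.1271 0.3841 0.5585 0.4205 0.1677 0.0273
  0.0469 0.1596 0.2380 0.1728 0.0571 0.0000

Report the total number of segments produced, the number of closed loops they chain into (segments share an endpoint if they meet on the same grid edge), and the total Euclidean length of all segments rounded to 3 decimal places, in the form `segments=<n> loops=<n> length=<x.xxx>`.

cell (0,0): code 0100 → (0.159,1.000)–(1.000,0.151)
cell (0,1): code 1100 → (0.332,2.000)–(0.159,1.000)
cell (0,2): code 1100 → (0.695,3.000)–(0.332,2.000)
cell (0,3): code 1100 → (0.826,4.000)–(0.695,3.000)
cell (0,4): code 1000 → (1.000,4.208)–(0.826,4.000)
cell (1,0): code 0110 → (1.000,0.151)–(2.000,0.274)
cell (1,4): code 1001 → (2.000,4.435)–(1.000,4.208)
cell (2,0): code 0110 → (2.000,0.274)–(3.000,0.854)
cell (2,3): code 1011 → (3.000,3.450)–(2.575,4.000)
cell (2,4): code 0001 → (2.575,4.000)–(2.000,4.435)
cell (3,0): code 0010 → (3.000,0.854)–(3.266,1.000)
cell (3,1): code 0111 → (3.266,1.000)–(4.000,1.860)
cell (3,2): code 1011 → (4.000,2.178)–(3.510,3.000)
cell (3,3): code 0001 → (3.510,3.000)–(3.000,3.450)
cell (4,1): code 0010 → (4.000,1.860)–(4.076,2.000)
cell (4,2): code 0001 → (4.076,2.000)–(4.000,2.178)
total: 16 segments, chained into 1 closed loop(s), length Σ = 12.582885

segments=16 loops=1 length=12.583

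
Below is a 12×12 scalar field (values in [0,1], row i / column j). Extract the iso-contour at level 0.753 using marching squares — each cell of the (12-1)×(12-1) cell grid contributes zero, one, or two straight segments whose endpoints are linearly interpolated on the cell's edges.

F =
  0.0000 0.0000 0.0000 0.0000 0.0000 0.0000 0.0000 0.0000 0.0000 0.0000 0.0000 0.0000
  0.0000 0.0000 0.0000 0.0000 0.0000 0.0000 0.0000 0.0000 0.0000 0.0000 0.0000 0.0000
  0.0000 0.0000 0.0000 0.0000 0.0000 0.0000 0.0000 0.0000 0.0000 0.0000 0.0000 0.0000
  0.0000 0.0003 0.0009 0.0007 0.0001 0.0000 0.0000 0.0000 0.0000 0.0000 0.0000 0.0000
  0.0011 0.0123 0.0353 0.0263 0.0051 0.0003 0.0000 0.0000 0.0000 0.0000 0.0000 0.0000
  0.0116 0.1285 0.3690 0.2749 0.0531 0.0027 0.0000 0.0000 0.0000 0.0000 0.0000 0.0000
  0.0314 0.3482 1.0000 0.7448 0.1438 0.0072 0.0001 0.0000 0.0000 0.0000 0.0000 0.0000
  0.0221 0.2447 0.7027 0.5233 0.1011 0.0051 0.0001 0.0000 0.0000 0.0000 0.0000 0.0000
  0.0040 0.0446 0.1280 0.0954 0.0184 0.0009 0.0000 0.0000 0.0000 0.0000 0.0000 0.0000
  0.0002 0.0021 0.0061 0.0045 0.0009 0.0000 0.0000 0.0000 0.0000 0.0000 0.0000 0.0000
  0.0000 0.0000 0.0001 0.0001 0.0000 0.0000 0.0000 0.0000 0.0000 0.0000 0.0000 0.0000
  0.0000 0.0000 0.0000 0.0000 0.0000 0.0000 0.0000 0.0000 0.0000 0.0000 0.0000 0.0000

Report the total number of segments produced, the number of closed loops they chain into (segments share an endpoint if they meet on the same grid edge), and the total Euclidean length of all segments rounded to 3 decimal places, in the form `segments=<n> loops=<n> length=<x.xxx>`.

cell (5,1): code 0100 → (5.609,2.000)–(6.000,1.621)
cell (5,2): code 1000 → (6.000,2.968)–(5.609,2.000)
cell (6,1): code 0010 → (6.000,1.621)–(6.831,2.000)
cell (6,2): code 0001 → (6.831,2.000)–(6.000,2.968)
total: 4 segments, chained into 1 closed loop(s), length Σ = 3.777549

segments=4 loops=1 length=3.778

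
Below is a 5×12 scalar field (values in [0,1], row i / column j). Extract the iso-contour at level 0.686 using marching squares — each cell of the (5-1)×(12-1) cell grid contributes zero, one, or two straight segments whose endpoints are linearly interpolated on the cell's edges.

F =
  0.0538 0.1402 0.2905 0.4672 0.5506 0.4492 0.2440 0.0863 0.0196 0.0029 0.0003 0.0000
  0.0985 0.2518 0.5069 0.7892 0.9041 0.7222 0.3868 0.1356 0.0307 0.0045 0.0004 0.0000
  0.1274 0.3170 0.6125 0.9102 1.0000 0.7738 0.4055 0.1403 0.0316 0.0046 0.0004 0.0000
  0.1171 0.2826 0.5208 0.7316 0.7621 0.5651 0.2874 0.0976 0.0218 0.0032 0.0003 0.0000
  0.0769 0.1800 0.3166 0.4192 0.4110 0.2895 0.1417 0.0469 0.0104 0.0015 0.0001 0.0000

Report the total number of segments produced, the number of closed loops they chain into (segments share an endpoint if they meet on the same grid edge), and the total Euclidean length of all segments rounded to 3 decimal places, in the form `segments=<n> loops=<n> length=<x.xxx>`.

cell (0,2): code 0100 → (0.680,3.000)–(1.000,2.634)
cell (0,3): code 1100 → (0.383,4.000)–(0.680,3.000)
cell (0,4): code 1100 → (0.867,5.000)–(0.383,4.000)
cell (0,5): code 1000 → (1.000,5.108)–(0.867,5.000)
cell (1,2): code 0110 → (1.000,2.634)–(2.000,2.247)
cell (1,5): code 1001 → (2.000,5.238)–(1.000,5.108)
cell (2,2): code 0110 → (2.000,2.247)–(3.000,2.784)
cell (2,4): code 1011 → (3.000,4.386)–(2.421,5.000)
cell (2,5): code 0001 → (2.421,5.000)–(2.000,5.238)
cell (3,2): code 0010 → (3.000,2.784)–(3.146,3.000)
cell (3,3): code 0011 → (3.146,3.000)–(3.217,4.000)
cell (3,4): code 0001 → (3.217,4.000)–(3.000,4.386)
total: 12 segments, chained into 1 closed loop(s), length Σ = 9.061094

segments=12 loops=1 length=9.061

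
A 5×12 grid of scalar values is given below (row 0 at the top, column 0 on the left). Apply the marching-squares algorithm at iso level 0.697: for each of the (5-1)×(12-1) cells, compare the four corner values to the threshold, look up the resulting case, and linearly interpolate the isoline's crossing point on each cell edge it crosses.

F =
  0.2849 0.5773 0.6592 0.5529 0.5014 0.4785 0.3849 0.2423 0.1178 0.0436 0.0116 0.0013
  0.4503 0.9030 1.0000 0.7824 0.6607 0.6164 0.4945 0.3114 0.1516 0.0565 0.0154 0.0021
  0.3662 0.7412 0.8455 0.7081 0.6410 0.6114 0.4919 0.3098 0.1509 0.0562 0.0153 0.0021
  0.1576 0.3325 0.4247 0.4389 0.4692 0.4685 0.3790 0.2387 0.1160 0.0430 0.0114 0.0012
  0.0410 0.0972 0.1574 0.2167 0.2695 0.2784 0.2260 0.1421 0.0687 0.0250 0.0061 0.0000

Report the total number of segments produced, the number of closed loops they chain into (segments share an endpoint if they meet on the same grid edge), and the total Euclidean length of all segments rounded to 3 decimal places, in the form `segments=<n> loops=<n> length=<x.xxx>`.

cell (0,0): code 0100 → (0.368,1.000)–(1.000,0.545)
cell (0,1): code 1100 → (0.111,2.000)–(0.368,1.000)
cell (0,2): code 1100 → (0.628,3.000)–(0.111,2.000)
cell (0,3): code 1000 → (1.000,3.702)–(0.628,3.000)
cell (1,0): code 0110 → (1.000,0.545)–(2.000,0.882)
cell (1,3): code 1001 → (2.000,3.165)–(1.000,3.702)
cell (2,0): code 0010 → (2.000,0.882)–(2.108,1.000)
cell (2,1): code 0011 → (2.108,1.000)–(2.353,2.000)
cell (2,2): code 0011 → (2.353,2.000)–(2.041,3.000)
cell (2,3): code 0001 → (2.041,3.000)–(2.000,3.165)
total: 10 segments, chained into 1 closed loop(s), length Σ = 8.329033

segments=10 loops=1 length=8.329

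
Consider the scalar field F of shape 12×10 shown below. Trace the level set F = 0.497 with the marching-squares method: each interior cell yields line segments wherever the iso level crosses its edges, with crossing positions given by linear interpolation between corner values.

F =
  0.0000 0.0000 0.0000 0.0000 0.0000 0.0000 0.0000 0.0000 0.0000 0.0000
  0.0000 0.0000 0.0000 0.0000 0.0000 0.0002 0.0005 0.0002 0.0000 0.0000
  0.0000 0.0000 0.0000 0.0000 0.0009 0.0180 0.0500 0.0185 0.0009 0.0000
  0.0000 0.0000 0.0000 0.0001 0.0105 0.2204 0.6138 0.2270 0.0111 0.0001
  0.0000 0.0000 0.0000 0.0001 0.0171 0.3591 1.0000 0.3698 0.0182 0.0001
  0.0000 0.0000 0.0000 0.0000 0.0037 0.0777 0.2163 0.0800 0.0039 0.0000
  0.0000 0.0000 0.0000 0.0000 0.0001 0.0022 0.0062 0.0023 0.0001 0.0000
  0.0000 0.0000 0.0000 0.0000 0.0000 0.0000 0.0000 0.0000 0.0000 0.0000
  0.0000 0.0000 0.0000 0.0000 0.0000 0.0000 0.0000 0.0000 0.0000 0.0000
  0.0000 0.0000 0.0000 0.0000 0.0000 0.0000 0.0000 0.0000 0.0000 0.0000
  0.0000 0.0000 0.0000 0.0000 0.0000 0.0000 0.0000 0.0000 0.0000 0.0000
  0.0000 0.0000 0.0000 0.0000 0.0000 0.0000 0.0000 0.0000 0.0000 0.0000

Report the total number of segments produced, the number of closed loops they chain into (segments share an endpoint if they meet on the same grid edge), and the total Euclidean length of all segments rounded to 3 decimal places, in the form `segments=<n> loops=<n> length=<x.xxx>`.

segments=6 loops=1 length=4.995

cell (2,5): code 0100 → (2.793,6.000)–(3.000,5.703)
cell (2,6): code 1000 → (3.000,6.302)–(2.793,6.000)
cell (3,5): code 0110 → (3.000,5.703)–(4.000,5.215)
cell (3,6): code 1001 → (4.000,6.798)–(3.000,6.302)
cell (4,5): code 0010 → (4.000,5.215)–(4.642,6.000)
cell (4,6): code 0001 → (4.642,6.000)–(4.000,6.798)
total: 6 segments, chained into 1 closed loop(s), length Σ = 4.995321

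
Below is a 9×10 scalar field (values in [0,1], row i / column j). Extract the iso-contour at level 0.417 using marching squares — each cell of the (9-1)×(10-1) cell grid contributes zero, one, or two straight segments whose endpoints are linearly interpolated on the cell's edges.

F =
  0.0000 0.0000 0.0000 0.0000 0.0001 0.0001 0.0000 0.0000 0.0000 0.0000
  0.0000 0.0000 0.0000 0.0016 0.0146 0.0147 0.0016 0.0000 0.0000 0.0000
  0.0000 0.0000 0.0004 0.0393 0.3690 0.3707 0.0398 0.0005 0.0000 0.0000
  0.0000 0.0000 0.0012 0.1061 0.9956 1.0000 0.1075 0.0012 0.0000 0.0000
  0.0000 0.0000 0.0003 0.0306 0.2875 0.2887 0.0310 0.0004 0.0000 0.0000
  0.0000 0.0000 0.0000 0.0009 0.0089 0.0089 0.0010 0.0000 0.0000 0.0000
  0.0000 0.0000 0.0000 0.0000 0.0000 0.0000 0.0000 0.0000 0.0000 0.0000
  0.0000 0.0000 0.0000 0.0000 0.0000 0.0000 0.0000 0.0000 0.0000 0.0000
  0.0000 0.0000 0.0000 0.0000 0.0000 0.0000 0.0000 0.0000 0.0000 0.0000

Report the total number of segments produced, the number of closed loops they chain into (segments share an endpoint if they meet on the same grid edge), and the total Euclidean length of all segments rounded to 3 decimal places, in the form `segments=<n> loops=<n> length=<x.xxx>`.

cell (2,3): code 0100 → (2.077,4.000)–(3.000,3.350)
cell (2,4): code 1100 → (2.074,5.000)–(2.077,4.000)
cell (2,5): code 1000 → (3.000,5.653)–(2.074,5.000)
cell (3,3): code 0010 → (3.000,3.350)–(3.817,4.000)
cell (3,4): code 0011 → (3.817,4.000)–(3.820,5.000)
cell (3,5): code 0001 → (3.820,5.000)–(3.000,5.653)
total: 6 segments, chained into 1 closed loop(s), length Σ = 6.355575

segments=6 loops=1 length=6.356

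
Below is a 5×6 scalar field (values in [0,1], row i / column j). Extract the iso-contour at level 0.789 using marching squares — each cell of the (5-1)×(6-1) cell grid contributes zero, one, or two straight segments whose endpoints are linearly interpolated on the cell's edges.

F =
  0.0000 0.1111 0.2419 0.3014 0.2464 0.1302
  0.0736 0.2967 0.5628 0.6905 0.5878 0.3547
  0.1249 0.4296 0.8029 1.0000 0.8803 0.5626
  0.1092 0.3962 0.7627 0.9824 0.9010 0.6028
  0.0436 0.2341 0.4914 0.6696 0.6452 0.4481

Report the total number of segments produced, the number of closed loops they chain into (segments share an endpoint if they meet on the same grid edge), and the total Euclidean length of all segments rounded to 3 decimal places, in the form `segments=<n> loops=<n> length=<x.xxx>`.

cell (1,1): code 0100 → (1.942,2.000)–(2.000,1.963)
cell (1,2): code 1100 → (1.318,3.000)–(1.942,2.000)
cell (1,3): code 1100 → (1.688,4.000)–(1.318,3.000)
cell (1,4): code 1000 → (2.000,4.287)–(1.688,4.000)
cell (2,1): code 0010 → (2.000,1.963)–(2.346,2.000)
cell (2,2): code 0111 → (2.346,2.000)–(3.000,2.120)
cell (2,4): code 1001 → (3.000,4.376)–(2.000,4.287)
cell (3,2): code 0010 → (3.000,2.120)–(3.618,3.000)
cell (3,3): code 0011 → (3.618,3.000)–(3.438,4.000)
cell (3,4): code 0001 → (3.438,4.000)–(3.000,4.376)
total: 10 segments, chained into 1 closed loop(s), length Σ = 7.423359

segments=10 loops=1 length=7.423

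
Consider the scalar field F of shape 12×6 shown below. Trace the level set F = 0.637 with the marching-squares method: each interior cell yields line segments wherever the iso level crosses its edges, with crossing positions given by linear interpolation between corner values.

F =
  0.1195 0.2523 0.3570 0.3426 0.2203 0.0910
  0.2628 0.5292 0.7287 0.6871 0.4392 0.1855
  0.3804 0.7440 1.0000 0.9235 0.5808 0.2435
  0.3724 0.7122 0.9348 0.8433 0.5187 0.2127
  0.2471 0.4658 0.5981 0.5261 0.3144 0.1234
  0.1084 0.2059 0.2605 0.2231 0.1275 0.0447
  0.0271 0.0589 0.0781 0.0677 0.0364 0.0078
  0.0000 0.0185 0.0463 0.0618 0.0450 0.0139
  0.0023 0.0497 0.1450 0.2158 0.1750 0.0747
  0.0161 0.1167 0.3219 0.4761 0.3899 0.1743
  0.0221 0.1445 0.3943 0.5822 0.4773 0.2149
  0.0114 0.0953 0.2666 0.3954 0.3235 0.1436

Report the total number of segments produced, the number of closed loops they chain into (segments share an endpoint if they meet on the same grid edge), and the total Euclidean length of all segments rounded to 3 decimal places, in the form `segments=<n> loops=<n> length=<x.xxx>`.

segments=12 loops=1 length=9.767

cell (0,1): code 0100 → (0.753,2.000)–(1.000,1.540)
cell (0,2): code 1100 → (0.855,3.000)–(0.753,2.000)
cell (0,3): code 1000 → (1.000,3.202)–(0.855,3.000)
cell (1,0): code 0100 → (1.502,1.000)–(2.000,0.706)
cell (1,1): code 1110 → (1.000,1.540)–(1.502,1.000)
cell (1,3): code 1001 → (2.000,3.836)–(1.000,3.202)
cell (2,0): code 0110 → (2.000,0.706)–(3.000,0.779)
cell (2,3): code 1001 → (3.000,3.636)–(2.000,3.836)
cell (3,0): code 0010 → (3.000,0.779)–(3.305,1.000)
cell (3,1): code 0011 → (3.305,1.000)–(3.884,2.000)
cell (3,2): code 0011 → (3.884,2.000)–(3.650,3.000)
cell (3,3): code 0001 → (3.650,3.000)–(3.000,3.636)
total: 12 segments, chained into 1 closed loop(s), length Σ = 9.767378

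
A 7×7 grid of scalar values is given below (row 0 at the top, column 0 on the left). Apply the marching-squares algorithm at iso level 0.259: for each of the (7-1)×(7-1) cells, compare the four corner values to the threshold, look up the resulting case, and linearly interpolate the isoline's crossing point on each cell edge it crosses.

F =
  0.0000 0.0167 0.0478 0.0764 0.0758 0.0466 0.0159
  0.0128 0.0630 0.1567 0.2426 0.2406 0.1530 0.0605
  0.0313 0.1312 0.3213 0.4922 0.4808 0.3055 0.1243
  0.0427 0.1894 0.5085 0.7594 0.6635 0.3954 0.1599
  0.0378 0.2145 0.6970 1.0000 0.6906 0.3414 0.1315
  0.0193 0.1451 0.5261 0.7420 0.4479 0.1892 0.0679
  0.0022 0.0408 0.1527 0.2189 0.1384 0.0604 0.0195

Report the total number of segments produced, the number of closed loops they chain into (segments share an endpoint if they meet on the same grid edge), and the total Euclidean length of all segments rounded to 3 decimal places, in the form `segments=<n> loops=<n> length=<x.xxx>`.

cell (1,1): code 0100 → (1.622,2.000)–(2.000,1.672)
cell (1,2): code 1100 → (1.066,3.000)–(1.622,2.000)
cell (1,3): code 1100 → (1.077,4.000)–(1.066,3.000)
cell (1,4): code 1100 → (1.695,5.000)–(1.077,4.000)
cell (1,5): code 1000 → (2.000,5.257)–(1.695,5.000)
cell (2,1): code 0110 → (2.000,1.672)–(3.000,1.218)
cell (2,5): code 1001 → (3.000,5.579)–(2.000,5.257)
cell (3,1): code 0110 → (3.000,1.218)–(4.000,1.092)
cell (3,5): code 1001 → (4.000,5.393)–(3.000,5.579)
cell (4,1): code 0110 → (4.000,1.092)–(5.000,1.299)
cell (4,4): code 1011 → (5.000,4.730)–(4.541,5.000)
cell (4,5): code 0001 → (4.541,5.000)–(4.000,5.393)
cell (5,1): code 0010 → (5.000,1.299)–(5.715,2.000)
cell (5,2): code 0011 → (5.715,2.000)–(5.923,3.000)
cell (5,3): code 0011 → (5.923,3.000)–(5.610,4.000)
cell (5,4): code 0001 → (5.610,4.000)–(5.000,4.730)
total: 16 segments, chained into 1 closed loop(s), length Σ = 14.637809

segments=16 loops=1 length=14.638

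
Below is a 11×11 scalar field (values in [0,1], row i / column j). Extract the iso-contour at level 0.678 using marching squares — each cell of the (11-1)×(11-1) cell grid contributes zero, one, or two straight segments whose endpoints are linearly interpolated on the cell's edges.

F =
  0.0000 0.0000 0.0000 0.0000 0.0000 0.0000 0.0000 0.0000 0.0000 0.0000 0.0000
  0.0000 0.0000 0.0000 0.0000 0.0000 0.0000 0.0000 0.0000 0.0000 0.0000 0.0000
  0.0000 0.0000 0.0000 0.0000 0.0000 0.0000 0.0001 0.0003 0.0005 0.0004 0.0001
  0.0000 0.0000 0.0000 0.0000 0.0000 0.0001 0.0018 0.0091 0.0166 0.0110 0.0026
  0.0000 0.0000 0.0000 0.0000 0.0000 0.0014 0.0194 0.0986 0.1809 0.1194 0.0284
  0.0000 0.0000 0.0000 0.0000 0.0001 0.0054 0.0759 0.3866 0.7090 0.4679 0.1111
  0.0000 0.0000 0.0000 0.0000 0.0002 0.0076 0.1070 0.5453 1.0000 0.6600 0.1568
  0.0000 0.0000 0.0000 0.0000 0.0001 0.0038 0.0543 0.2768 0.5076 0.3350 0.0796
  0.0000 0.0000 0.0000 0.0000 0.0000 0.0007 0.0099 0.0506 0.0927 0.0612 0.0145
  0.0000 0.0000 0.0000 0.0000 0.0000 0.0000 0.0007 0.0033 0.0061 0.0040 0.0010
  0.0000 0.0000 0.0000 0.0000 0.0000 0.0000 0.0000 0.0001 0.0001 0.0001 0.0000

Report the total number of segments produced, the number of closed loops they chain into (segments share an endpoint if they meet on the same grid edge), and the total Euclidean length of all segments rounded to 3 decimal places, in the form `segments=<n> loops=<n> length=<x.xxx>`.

cell (4,7): code 0100 → (4.941,8.000)–(5.000,7.904)
cell (4,8): code 1000 → (5.000,8.129)–(4.941,8.000)
cell (5,7): code 0110 → (5.000,7.904)–(6.000,7.292)
cell (5,8): code 1001 → (6.000,8.947)–(5.000,8.129)
cell (6,7): code 0010 → (6.000,7.292)–(6.654,8.000)
cell (6,8): code 0001 → (6.654,8.000)–(6.000,8.947)
total: 6 segments, chained into 1 closed loop(s), length Σ = 4.833469

segments=6 loops=1 length=4.833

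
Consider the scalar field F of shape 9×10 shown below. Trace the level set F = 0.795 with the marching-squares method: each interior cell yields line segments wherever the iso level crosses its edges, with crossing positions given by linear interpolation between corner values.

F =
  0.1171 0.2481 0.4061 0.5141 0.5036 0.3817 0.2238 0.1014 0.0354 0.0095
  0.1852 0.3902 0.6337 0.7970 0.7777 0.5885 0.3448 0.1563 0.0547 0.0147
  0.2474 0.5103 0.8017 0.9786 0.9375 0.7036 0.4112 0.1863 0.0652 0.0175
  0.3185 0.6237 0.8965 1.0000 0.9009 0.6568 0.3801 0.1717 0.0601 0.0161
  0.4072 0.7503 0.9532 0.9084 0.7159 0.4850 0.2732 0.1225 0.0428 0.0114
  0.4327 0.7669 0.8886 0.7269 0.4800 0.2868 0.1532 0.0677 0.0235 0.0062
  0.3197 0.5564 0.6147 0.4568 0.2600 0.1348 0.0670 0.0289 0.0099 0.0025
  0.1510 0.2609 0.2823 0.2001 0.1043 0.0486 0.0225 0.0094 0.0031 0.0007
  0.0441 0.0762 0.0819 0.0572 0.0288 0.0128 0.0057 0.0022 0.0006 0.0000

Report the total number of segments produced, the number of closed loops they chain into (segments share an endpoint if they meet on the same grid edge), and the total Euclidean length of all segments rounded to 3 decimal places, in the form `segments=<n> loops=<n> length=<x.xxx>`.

cell (0,2): code 0100 → (0.993,3.000)–(1.000,2.988)
cell (0,3): code 1000 → (1.000,3.104)–(0.993,3.000)
cell (1,1): code 0100 → (1.960,2.000)–(2.000,1.977)
cell (1,2): code 1110 → (1.000,2.988)–(1.960,2.000)
cell (1,3): code 1101 → (1.108,4.000)–(1.000,3.104)
cell (1,4): code 1000 → (2.000,4.609)–(1.108,4.000)
cell (2,1): code 0110 → (2.000,1.977)–(3.000,1.628)
cell (2,4): code 1001 → (3.000,4.434)–(2.000,4.609)
cell (3,1): code 0110 → (3.000,1.628)–(4.000,1.220)
cell (3,3): code 1011 → (4.000,3.589)–(3.572,4.000)
cell (3,4): code 0001 → (3.572,4.000)–(3.000,4.434)
cell (4,1): code 0110 → (4.000,1.220)–(5.000,1.231)
cell (4,2): code 1011 → (5.000,2.579)–(4.625,3.000)
cell (4,3): code 0001 → (4.625,3.000)–(4.000,3.589)
cell (5,1): code 0010 → (5.000,1.231)–(5.342,2.000)
cell (5,2): code 0001 → (5.342,2.000)–(5.000,2.579)
total: 16 segments, chained into 1 closed loop(s), length Σ = 11.926625

segments=16 loops=1 length=11.927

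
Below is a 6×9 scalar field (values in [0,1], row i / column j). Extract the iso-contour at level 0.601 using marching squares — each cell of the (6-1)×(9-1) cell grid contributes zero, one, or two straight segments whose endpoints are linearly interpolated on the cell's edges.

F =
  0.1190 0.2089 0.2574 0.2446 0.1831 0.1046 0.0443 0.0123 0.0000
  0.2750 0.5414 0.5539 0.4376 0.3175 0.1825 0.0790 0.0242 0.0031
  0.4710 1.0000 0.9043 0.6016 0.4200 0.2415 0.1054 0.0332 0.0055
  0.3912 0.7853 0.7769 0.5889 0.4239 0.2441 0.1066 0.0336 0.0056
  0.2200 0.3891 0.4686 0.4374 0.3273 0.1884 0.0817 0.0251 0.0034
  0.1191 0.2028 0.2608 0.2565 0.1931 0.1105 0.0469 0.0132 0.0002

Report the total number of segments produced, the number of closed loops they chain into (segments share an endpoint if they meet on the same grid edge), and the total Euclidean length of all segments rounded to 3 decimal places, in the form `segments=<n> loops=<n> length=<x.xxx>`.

cell (1,0): code 0100 → (1.130,1.000)–(2.000,0.246)
cell (1,1): code 1100 → (1.134,2.000)–(1.130,1.000)
cell (1,2): code 1100 → (1.996,3.000)–(1.134,2.000)
cell (1,3): code 1000 → (2.000,3.003)–(1.996,3.000)
cell (2,0): code 0110 → (2.000,0.246)–(3.000,0.532)
cell (2,2): code 1011 → (3.000,2.936)–(2.047,3.000)
cell (2,3): code 0001 → (2.047,3.000)–(2.000,3.003)
cell (3,0): code 0010 → (3.000,0.532)–(3.465,1.000)
cell (3,1): code 0011 → (3.465,1.000)–(3.571,2.000)
cell (3,2): code 0001 → (3.571,2.000)–(3.000,2.936)
total: 10 segments, chained into 1 closed loop(s), length Σ = 8.280161

segments=10 loops=1 length=8.280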